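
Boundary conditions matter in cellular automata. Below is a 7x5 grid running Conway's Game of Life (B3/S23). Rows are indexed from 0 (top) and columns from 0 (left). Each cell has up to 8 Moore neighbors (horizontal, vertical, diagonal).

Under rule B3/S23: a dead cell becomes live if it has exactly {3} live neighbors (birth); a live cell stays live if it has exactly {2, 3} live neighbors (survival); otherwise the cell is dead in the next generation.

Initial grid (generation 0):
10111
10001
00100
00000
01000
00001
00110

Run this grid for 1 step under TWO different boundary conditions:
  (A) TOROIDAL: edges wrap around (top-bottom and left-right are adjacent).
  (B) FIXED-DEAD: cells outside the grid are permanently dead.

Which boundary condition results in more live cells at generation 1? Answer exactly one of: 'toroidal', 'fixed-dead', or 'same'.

Under TOROIDAL boundary, generation 1:
10100
10100
00000
00000
00000
00110
11100
Population = 9

Under FIXED-DEAD boundary, generation 1:
01011
00101
00000
00000
00000
00110
00010
Population = 8

Comparison: toroidal=9, fixed-dead=8 -> toroidal

Answer: toroidal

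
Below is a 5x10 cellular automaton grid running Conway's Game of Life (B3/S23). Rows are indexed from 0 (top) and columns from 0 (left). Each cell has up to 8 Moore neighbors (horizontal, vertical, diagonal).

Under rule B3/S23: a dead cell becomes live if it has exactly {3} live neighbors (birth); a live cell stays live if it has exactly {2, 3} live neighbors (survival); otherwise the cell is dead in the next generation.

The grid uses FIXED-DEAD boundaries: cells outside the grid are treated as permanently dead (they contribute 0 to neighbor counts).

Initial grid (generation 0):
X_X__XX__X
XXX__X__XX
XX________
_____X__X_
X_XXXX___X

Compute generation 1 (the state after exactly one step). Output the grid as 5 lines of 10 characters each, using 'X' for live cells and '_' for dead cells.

Answer: X_X__XX_XX
__X__XX_XX
X_X_____XX
X_XX_X____
___XXX____

Derivation:
Simulating step by step:
Generation 0 (given above): 21 live cells
Generation 1: 22 live cells
(generation 1 grid is the final answer)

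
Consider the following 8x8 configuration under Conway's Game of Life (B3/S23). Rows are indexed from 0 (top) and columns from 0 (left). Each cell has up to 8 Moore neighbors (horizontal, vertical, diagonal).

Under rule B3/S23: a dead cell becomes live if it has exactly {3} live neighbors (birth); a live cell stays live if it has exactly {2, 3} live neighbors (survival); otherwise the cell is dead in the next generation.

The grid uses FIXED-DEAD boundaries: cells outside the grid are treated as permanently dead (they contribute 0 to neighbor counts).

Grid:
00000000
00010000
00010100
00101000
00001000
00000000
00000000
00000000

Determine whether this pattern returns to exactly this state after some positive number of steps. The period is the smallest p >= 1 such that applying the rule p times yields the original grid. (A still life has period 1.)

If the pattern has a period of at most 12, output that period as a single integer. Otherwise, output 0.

Answer: 2

Derivation:
Simulating and comparing each generation to the original:
Gen 0 (original, given above): 6 live cells
Gen 1: 6 live cells, differs from original
Gen 2: 6 live cells, MATCHES original -> period = 2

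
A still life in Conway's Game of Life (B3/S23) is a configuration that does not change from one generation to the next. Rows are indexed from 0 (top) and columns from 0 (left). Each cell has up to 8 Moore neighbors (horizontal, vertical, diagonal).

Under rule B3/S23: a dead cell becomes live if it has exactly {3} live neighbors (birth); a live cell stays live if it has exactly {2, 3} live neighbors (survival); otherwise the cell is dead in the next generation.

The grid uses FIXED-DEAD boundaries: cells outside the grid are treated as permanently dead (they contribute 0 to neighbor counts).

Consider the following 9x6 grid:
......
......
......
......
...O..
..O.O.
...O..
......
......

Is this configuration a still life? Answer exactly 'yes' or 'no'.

Answer: yes

Derivation:
Compute generation 1 and compare to generation 0 (given above):
Generation 1:
......
......
......
......
...O..
..O.O.
...O..
......
......
The grids are IDENTICAL -> still life.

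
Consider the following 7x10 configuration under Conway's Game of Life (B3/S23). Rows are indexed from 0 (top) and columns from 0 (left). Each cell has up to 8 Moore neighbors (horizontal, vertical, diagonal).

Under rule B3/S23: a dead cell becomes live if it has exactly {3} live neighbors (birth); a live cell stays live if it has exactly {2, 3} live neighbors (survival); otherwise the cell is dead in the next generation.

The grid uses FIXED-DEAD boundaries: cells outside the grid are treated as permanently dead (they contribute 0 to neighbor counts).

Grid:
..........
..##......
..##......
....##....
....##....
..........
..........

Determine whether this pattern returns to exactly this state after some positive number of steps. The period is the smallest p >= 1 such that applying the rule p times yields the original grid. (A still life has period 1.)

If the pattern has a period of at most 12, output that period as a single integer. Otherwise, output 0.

Simulating and comparing each generation to the original:
Gen 0 (original, given above): 8 live cells
Gen 1: 6 live cells, differs from original
Gen 2: 8 live cells, MATCHES original -> period = 2

Answer: 2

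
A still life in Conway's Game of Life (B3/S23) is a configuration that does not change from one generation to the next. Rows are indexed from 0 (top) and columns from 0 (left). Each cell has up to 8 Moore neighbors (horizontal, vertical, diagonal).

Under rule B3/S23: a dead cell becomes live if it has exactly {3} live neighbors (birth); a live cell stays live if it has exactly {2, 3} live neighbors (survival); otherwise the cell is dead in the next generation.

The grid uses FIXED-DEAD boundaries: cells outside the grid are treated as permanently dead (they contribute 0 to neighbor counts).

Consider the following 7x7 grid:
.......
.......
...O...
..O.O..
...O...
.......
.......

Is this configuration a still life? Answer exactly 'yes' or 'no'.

Answer: yes

Derivation:
Compute generation 1 and compare to generation 0 (given above):
Generation 1:
.......
.......
...O...
..O.O..
...O...
.......
.......
The grids are IDENTICAL -> still life.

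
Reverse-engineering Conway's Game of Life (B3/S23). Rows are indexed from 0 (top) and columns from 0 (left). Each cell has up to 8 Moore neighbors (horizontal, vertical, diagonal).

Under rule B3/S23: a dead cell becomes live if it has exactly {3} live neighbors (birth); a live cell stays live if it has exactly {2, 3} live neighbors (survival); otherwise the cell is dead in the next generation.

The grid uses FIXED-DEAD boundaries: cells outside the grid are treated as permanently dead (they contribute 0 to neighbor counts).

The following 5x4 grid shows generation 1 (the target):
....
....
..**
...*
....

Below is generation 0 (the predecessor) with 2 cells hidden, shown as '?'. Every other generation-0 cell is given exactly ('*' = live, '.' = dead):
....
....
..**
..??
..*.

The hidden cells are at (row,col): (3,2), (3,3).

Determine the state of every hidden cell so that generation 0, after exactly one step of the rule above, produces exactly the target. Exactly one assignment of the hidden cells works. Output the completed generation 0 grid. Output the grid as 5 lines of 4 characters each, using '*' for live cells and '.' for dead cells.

Answer: ....
....
..**
...*
..*.

Derivation:
Hidden generation-0 cells (in order): (3,2), (3,3).
A hidden cell only influences target cells in its own 3x3 neighborhood. Try each of the 2^2 = 4 assignments, step the completed generation 0 forward once under B3/S23, and compare with the target:
  (3,2)=. (3,3)=. -> step gives (2,2)='.' but target has '*' -> reject
  (3,2)=. (3,3)=* -> step reproduces the target at every cell -> ACCEPT
  (3,2)=* (3,3)=. -> step gives (3,1)='*' but target has '.' -> reject
  (3,2)=* (3,3)=* -> step gives (3,1)='*' but target has '.' -> reject
Unique solution: (3,2)=dead, (3,3)=live.
Check: live-neighbor counts of every cell in the completed generation 0:
0000
0122
0122
0243
0112
Applying B3/S23 to generation 0 with these counts gives:
....
....
..**
...*
....
which matches the target exactly.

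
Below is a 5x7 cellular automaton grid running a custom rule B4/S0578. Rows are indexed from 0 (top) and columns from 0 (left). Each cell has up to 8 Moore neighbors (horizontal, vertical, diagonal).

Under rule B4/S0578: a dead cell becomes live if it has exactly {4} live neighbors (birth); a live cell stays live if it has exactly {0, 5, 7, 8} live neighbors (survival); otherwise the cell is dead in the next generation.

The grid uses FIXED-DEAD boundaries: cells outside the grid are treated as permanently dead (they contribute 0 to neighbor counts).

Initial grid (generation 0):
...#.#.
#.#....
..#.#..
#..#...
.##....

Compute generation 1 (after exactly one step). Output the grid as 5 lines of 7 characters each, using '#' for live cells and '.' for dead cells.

Simulating step by step:
Generation 0 (given above): 10 live cells
Generation 1: 7 live cells
(generation 1 grid is the final answer)

Answer: .....#.
#..#...
.#.#...
.##....
.......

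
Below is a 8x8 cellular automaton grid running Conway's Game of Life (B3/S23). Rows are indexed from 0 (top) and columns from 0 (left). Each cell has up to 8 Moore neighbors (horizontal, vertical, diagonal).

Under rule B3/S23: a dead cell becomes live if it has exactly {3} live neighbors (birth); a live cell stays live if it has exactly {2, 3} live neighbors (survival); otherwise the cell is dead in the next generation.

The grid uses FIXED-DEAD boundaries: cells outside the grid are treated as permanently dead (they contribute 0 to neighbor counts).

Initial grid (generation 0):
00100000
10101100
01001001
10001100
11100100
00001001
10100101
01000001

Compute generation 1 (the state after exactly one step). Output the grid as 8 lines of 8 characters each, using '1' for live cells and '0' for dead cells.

Answer: 01010000
00101100
11000010
10111110
11010110
10111100
01000001
01000010

Derivation:
Simulating step by step:
Generation 0 (given above): 23 live cells
Generation 1: 28 live cells
(generation 1 grid is the final answer)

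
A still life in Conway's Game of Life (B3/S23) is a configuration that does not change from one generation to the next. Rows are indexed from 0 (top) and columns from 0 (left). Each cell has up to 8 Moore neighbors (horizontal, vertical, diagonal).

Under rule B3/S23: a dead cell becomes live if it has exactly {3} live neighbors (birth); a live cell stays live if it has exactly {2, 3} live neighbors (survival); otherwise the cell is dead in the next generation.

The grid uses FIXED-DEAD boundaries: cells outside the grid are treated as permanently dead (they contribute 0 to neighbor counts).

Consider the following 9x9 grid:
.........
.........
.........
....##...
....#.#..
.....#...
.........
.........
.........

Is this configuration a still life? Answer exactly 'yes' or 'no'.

Compute generation 1 and compare to generation 0 (given above):
Generation 1:
.........
.........
.........
....##...
....#.#..
.....#...
.........
.........
.........
The grids are IDENTICAL -> still life.

Answer: yes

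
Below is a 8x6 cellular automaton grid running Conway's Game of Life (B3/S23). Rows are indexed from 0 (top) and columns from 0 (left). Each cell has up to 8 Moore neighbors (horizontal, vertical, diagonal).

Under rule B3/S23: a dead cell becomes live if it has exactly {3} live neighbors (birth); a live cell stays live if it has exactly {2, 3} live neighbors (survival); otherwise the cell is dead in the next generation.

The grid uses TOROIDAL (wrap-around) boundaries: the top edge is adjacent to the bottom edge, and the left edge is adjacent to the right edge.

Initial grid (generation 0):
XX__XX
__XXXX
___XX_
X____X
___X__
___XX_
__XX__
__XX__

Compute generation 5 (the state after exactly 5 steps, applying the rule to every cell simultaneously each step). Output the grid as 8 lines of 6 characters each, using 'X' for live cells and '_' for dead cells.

Simulating step by step:
Generation 0 (given above): 19 live cells
Generation 1: 13 live cells
XX____
_XX___
X_X___
___X_X
___X_X
____X_
______
X____X
Generation 2: 17 live cells
__X__X
__X___
X_XX__
X_XX_X
___X_X
____X_
_____X
XX___X
Generation 3: 19 live cells
__X__X
__X___
X___XX
X____X
X_XX_X
____XX
____XX
_X__XX
Generation 4: 18 live cells
XXXXXX
XX_XX_
XX__X_
___X__
_X_X__
______
___X__
___X__
Generation 5: 12 live cells
(generation 5 grid is the final answer)

Answer: ______
______
XX__X_
XX_XX_
__X___
__X___
______
XX___X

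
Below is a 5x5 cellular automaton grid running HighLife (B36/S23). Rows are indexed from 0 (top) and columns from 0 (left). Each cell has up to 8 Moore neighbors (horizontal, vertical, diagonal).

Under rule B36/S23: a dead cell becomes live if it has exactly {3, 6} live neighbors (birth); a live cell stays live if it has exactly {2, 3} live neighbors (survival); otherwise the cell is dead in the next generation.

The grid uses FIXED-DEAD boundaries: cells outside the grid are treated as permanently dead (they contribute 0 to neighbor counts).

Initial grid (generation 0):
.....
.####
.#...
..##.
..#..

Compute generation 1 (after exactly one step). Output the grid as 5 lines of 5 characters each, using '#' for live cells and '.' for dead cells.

Answer: ..##.
.###.
.##.#
.###.
..##.

Derivation:
Simulating step by step:
Generation 0 (given above): 8 live cells
Generation 1: 13 live cells
(generation 1 grid is the final answer)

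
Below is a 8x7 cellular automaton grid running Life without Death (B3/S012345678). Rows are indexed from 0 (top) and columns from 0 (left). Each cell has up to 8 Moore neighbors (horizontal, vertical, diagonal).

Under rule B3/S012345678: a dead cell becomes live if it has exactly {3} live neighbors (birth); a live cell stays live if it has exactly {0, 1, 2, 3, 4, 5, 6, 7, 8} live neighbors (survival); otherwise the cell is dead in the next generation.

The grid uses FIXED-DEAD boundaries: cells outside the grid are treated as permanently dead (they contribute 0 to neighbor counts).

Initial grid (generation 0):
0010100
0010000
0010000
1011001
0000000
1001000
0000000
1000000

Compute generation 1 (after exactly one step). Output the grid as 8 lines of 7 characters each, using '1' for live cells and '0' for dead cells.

Answer: 0011100
0110000
0010000
1111001
0111000
1001000
0000000
1000000

Derivation:
Simulating step by step:
Generation 0 (given above): 11 live cells
Generation 1: 17 live cells
(generation 1 grid is the final answer)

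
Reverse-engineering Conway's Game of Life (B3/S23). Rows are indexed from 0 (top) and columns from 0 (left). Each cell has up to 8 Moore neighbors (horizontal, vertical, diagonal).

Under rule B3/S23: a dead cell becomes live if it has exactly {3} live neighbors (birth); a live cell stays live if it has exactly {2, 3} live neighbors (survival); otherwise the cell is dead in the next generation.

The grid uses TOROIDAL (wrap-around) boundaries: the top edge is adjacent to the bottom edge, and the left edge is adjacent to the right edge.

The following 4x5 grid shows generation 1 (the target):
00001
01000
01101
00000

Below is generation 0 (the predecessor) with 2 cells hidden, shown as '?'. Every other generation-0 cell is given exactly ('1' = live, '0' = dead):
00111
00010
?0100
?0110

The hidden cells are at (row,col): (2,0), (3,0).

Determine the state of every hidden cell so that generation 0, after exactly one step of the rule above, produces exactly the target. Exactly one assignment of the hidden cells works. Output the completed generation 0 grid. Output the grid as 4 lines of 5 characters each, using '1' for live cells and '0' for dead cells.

Answer: 00111
00010
10100
00110

Derivation:
Hidden generation-0 cells (in order): (2,0), (3,0).
A hidden cell only influences target cells in its own 3x3 neighborhood. Try each of the 2^2 = 4 assignments, step the completed generation 0 forward once under B3/S23, and compare with the target:
  (2,0)=0 (3,0)=0 -> step gives (1,1)='0' but target has '1' -> reject
  (2,0)=0 (3,0)=1 -> step gives (0,1)='1' but target has '0' -> reject
  (2,0)=1 (3,0)=0 -> step reproduces the target at every cell -> ACCEPT
  (2,0)=1 (3,0)=1 -> step gives (0,1)='1' but target has '0' -> reject
Unique solution: (2,0)=live, (3,0)=dead.
Check: live-neighbor counts of every cell in the completed generation 0:
12453
23444
03343
24454
Applying B3/S23 to generation 0 with these counts gives:
00001
01000
01101
00000
which matches the target exactly.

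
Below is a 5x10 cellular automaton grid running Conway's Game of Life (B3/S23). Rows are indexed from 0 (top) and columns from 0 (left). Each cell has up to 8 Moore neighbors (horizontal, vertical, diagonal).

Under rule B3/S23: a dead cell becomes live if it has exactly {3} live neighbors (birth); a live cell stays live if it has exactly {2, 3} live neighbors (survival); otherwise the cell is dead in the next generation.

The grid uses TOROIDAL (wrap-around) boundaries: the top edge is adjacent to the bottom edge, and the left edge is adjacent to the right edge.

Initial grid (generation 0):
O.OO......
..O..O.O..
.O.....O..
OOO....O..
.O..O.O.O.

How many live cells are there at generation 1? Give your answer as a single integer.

Simulating step by step:
Generation 0 (given above): 16 live cells
Generation 1: 19 live cells
..OOOOOO..
..OO..O...
O......OO.
O.O...OOO.
.......O.O
Population at generation 1: 19

Answer: 19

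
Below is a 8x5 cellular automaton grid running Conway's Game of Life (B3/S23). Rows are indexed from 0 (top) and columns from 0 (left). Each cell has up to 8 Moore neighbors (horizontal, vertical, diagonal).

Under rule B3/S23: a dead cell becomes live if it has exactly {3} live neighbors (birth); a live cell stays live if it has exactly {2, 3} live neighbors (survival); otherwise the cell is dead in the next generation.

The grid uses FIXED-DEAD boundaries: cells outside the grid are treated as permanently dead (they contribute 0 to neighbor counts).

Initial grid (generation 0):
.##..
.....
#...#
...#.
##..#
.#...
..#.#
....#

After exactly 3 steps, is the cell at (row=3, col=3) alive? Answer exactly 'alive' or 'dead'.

Simulating step by step:
Generation 0 (given above): 12 live cells
Generation 1: 14 live cells
.....
.#...
.....
##.##
###..
####.
...#.
...#.
Generation 2: 11 live cells
.....
.....
###..
#..#.
....#
#..#.
.#.##
.....
Generation 3: 14 live cells
.....
.#...
###..
#.##.
...##
..##.
..###
.....

Cell (3,3) at generation 3: 1 -> alive

Answer: alive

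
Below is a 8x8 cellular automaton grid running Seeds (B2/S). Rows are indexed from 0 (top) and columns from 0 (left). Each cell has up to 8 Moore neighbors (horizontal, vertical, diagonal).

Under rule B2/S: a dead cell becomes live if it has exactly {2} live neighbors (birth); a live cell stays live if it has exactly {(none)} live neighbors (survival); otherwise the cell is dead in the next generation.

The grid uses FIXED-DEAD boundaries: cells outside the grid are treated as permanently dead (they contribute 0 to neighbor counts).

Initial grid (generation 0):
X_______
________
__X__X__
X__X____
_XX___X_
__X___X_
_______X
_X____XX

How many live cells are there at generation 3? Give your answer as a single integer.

Simulating step by step:
Generation 0 (given above): 14 live cells
Generation 1: 15 live cells
________
_X______
_X_XX___
____XXX_
X____X_X
___X_X__
_XX__X__
________
Generation 2: 15 live cells
________
X__XX___
X_____X_
XXX____X
___X____
X_______
___X__X_
_XX_____
Generation 3: 14 live cells
___XX___
_X___X__
____XX_X
___X__X_
________
__XXX___
X_______
___X____
Population at generation 3: 14

Answer: 14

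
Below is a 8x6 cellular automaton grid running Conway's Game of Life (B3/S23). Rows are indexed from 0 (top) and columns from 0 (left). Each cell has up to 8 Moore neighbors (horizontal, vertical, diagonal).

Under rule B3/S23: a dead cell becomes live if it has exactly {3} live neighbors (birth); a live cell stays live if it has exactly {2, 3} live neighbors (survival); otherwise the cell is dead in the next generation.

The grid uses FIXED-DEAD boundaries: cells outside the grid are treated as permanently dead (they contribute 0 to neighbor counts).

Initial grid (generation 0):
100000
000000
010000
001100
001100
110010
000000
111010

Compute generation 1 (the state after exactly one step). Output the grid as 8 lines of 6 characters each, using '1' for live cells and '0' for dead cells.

Simulating step by step:
Generation 0 (given above): 13 live cells
Generation 1: 10 live cells
(generation 1 grid is the final answer)

Answer: 000000
000000
001000
010100
000010
011100
001100
010000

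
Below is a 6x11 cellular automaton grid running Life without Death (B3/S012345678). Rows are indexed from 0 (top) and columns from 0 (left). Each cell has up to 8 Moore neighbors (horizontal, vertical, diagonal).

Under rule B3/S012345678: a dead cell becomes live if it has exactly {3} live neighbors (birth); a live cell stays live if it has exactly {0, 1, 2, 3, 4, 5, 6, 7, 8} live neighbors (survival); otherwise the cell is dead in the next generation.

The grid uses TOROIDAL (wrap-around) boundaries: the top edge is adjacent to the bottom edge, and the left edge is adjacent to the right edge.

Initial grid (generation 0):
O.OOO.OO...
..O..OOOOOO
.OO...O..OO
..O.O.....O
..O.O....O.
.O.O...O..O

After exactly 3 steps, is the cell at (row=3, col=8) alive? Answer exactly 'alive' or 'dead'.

Simulating step by step:
Generation 0 (given above): 28 live cells
Generation 1: 38 live cells
O.OOO.OO...
..O.OOOOOOO
.OO...O..OO
O.O.OO....O
OOO.O....OO
OO.O.OOOO.O
Generation 2: 40 live cells
O.OOO.OO...
..O.OOOOOOO
.OO...O..OO
O.O.OO....O
OOO.O..OOOO
OO.O.OOOO.O
Generation 3: 42 live cells
O.OOO.OO...
..O.OOOOOOO
.OO...O..OO
O.O.OOOO..O
OOO.O..OOOO
OO.O.OOOO.O

Cell (3,8) at generation 3: 0 -> dead

Answer: dead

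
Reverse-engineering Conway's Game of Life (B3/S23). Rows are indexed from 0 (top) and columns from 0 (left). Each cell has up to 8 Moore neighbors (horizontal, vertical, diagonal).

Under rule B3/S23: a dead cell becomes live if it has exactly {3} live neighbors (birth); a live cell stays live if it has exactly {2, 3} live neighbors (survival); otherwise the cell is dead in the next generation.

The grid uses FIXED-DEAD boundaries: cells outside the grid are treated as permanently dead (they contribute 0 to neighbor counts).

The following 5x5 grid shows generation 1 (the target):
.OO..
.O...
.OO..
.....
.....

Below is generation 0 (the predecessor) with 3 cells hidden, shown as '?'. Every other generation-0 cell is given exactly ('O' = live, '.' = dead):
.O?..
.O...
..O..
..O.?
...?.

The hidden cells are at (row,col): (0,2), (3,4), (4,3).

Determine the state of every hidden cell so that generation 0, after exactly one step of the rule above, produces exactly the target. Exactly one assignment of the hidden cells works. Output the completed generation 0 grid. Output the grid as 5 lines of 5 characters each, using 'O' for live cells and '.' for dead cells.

Answer: .OO..
.O...
..O..
..O..
.....

Derivation:
Hidden generation-0 cells (in order): (0,2), (3,4), (4,3).
A hidden cell only influences target cells in its own 3x3 neighborhood. Try each of the 2^3 = 8 assignments, step the completed generation 0 forward once under B3/S23, and compare with the target:
  (0,2)=. (3,4)=. (4,3)=. -> step gives (0,1)='.' but target has 'O' -> reject
  (0,2)=. (3,4)=. (4,3)=O -> step gives (0,1)='.' but target has 'O' -> reject
  (0,2)=. (3,4)=O (4,3)=. -> step gives (0,1)='.' but target has 'O' -> reject
  (0,2)=. (3,4)=O (4,3)=O -> step gives (0,1)='.' but target has 'O' -> reject
  (0,2)=O (3,4)=. (4,3)=. -> step reproduces the target at every cell -> ACCEPT
  (0,2)=O (3,4)=. (4,3)=O -> step gives (3,2)='O' but target has '.' -> reject
  (0,2)=O (3,4)=O (4,3)=. -> step gives (2,3)='O' but target has '.' -> reject
  (0,2)=O (3,4)=O (4,3)=O -> step gives (2,3)='O' but target has '.' -> reject
Unique solution: (0,2)=live, (3,4)=dead, (4,3)=dead.
Check: live-neighbor counts of every cell in the completed generation 0:
22210
23420
13220
02120
01110
Applying B3/S23 to generation 0 with these counts gives:
.OO..
.O...
.OO..
.....
.....
which matches the target exactly.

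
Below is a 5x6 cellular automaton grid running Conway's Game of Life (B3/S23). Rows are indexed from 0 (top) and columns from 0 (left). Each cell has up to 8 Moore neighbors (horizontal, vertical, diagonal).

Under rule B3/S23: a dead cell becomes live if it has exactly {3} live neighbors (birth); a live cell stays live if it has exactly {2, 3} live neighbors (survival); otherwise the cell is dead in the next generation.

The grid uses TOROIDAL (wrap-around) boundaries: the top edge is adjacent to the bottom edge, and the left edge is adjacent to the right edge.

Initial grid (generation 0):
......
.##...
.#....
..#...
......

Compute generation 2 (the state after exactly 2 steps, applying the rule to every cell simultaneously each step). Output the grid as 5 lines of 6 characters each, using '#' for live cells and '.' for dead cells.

Simulating step by step:
Generation 0 (given above): 4 live cells
Generation 1: 3 live cells
......
.##...
.#....
......
......
Generation 2: 4 live cells
(generation 2 grid is the final answer)

Answer: ......
.##...
.##...
......
......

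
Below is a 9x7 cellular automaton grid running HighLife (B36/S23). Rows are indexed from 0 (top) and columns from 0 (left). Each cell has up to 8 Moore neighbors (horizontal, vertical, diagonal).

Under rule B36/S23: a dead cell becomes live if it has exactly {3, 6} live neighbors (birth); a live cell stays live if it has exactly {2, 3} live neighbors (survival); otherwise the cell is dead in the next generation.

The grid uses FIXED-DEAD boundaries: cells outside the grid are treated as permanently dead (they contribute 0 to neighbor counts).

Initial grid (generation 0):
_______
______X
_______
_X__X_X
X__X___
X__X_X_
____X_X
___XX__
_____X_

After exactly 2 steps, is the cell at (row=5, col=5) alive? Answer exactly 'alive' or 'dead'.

Answer: dead

Derivation:
Simulating step by step:
Generation 0 (given above): 14 live cells
Generation 1: 11 live cells
_______
_______
_____X_
_______
XXXX_X_
___X_X_
_______
___XX__
____X__
Generation 2: 13 live cells
_______
_______
_______
_XX_X__
_XXX___
_X_X___
___X___
___XX__
___XX__

Cell (5,5) at generation 2: 0 -> dead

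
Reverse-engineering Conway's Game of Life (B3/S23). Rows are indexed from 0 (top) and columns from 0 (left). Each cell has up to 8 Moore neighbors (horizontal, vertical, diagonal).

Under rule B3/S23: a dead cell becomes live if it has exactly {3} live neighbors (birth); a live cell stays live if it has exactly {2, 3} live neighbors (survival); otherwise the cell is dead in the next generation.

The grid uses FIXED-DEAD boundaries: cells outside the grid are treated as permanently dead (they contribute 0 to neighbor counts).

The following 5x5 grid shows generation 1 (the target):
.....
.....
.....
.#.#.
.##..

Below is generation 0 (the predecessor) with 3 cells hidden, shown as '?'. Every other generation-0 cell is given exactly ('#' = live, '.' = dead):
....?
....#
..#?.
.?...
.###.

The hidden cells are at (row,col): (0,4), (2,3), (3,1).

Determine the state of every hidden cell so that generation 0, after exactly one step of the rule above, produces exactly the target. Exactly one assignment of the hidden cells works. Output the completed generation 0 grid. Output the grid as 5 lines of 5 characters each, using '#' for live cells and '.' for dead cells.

Answer: .....
....#
..#..
.#...
.###.

Derivation:
Hidden generation-0 cells (in order): (0,4), (2,3), (3,1).
A hidden cell only influences target cells in its own 3x3 neighborhood. Try each of the 2^3 = 8 assignments, step the completed generation 0 forward once under B3/S23, and compare with the target:
  (0,4)=. (2,3)=. (3,1)=. -> step gives (4,1)='.' but target has '#' -> reject
  (0,4)=. (2,3)=. (3,1)=# -> step reproduces the target at every cell -> ACCEPT
  (0,4)=. (2,3)=# (3,1)=. -> step gives (1,3)='#' but target has '.' -> reject
  (0,4)=. (2,3)=# (3,1)=# -> step gives (1,3)='#' but target has '.' -> reject
  (0,4)=# (2,3)=. (3,1)=. -> step gives (1,3)='#' but target has '.' -> reject
  (0,4)=# (2,3)=. (3,1)=# -> step gives (1,3)='#' but target has '.' -> reject
  (0,4)=# (2,3)=# (3,1)=. -> step gives (1,4)='#' but target has '.' -> reject
  (0,4)=# (2,3)=# (3,1)=# -> step gives (1,4)='#' but target has '.' -> reject
Unique solution: (0,4)=dead, (2,3)=dead, (3,1)=live.
Check: live-neighbor counts of every cell in the completed generation 0:
00011
01120
12121
23531
22311
Applying B3/S23 to generation 0 with these counts gives:
.....
.....
.....
.#.#.
.##..
which matches the target exactly.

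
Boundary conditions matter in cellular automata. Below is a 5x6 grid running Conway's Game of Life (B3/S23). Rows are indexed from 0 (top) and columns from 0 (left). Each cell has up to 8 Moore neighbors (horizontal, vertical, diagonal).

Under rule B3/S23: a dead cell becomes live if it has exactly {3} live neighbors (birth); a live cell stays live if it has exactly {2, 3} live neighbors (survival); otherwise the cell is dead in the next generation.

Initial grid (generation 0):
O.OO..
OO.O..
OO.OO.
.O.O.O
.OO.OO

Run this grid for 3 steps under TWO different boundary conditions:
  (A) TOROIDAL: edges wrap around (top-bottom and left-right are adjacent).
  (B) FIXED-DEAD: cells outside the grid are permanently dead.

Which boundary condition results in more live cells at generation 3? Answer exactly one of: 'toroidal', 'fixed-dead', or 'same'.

Answer: fixed-dead

Derivation:
Under TOROIDAL boundary, generation 3:
......
......
......
......
......
Population = 0

Under FIXED-DEAD boundary, generation 3:
......
......
......
...O.O
...OOO
Population = 5

Comparison: toroidal=0, fixed-dead=5 -> fixed-dead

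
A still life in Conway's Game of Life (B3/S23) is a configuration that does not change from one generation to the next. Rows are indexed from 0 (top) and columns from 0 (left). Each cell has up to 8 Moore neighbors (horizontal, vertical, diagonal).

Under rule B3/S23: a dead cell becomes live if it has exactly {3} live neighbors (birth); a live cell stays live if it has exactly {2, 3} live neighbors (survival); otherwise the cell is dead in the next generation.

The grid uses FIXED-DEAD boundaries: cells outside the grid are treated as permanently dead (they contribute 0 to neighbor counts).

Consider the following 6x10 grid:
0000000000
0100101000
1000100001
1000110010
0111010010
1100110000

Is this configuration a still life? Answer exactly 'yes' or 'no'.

Answer: no

Derivation:
Compute generation 1 and compare to generation 0 (given above):
Generation 1:
0000000000
0000010000
1101100000
1010010011
0011001000
1101110000
Cell (1,1) differs: gen0=1 vs gen1=0 -> NOT a still life.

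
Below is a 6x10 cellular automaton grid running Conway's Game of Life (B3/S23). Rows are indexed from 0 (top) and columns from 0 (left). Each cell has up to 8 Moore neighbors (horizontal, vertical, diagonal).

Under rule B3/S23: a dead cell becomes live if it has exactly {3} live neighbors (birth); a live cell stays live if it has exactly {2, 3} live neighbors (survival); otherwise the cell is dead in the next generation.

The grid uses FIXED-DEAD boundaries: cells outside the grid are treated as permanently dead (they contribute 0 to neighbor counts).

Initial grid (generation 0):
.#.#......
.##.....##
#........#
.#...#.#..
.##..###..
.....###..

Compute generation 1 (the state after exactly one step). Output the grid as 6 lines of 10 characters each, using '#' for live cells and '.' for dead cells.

Answer: .#........
###.....##
#.#......#
###..#.##.
.##.#...#.
.....#.#..

Derivation:
Simulating step by step:
Generation 0 (given above): 19 live cells
Generation 1: 21 live cells
(generation 1 grid is the final answer)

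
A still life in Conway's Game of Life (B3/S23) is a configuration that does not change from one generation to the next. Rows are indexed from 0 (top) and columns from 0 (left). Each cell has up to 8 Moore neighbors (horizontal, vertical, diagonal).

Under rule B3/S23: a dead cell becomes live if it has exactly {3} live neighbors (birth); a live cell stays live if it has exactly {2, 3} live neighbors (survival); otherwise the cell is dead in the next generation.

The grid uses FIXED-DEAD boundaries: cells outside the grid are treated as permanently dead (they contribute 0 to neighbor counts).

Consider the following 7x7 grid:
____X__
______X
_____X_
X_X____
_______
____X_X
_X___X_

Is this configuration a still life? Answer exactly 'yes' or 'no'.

Answer: no

Derivation:
Compute generation 1 and compare to generation 0 (given above):
Generation 1:
_______
_____X_
_______
_______
_______
_____X_
_____X_
Cell (0,4) differs: gen0=1 vs gen1=0 -> NOT a still life.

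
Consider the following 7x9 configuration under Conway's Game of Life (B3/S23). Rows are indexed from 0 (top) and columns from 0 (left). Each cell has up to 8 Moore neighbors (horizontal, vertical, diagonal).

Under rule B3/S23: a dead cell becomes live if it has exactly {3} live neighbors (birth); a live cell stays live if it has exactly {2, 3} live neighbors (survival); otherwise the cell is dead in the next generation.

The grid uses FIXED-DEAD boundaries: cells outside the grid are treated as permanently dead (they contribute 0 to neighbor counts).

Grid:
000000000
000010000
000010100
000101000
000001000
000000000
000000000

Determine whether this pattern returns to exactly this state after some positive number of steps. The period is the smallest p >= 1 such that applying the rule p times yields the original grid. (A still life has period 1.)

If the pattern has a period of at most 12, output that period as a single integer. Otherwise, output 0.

Simulating and comparing each generation to the original:
Gen 0 (original, given above): 6 live cells
Gen 1: 6 live cells, differs from original
Gen 2: 6 live cells, MATCHES original -> period = 2

Answer: 2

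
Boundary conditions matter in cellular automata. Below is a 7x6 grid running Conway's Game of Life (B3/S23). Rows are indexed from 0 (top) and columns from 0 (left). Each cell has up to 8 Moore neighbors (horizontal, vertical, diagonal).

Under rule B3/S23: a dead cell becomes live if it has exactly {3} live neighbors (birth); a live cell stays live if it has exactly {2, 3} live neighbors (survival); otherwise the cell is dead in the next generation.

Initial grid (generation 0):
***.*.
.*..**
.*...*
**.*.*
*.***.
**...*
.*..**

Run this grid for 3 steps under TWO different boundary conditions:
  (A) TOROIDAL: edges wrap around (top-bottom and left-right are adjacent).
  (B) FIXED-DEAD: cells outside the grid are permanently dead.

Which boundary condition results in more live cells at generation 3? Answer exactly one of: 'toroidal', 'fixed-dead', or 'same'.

Answer: fixed-dead

Derivation:
Under TOROIDAL boundary, generation 3:
..*...
.*..*.
.*..*.
..*...
...*..
...**.
..***.
Population = 12

Under FIXED-DEAD boundary, generation 3:
.*....
...**.
.****.
..**.*
.*..**
**...*
**..**
Population = 20

Comparison: toroidal=12, fixed-dead=20 -> fixed-dead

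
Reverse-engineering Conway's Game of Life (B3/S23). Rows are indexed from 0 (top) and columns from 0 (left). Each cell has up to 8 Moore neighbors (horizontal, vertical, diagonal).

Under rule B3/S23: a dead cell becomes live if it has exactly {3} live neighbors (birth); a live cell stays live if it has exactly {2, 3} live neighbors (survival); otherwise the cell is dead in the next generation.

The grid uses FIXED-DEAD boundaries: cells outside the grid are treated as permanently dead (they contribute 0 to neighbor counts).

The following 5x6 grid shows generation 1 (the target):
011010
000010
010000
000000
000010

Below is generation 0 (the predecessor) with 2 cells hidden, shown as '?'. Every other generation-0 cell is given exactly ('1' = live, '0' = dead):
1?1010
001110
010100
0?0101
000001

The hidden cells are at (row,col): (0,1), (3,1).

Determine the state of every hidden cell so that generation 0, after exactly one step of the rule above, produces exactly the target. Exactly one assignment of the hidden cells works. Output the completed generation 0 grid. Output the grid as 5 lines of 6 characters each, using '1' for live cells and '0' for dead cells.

Hidden generation-0 cells (in order): (0,1), (3,1).
A hidden cell only influences target cells in its own 3x3 neighborhood. Try each of the 2^2 = 4 assignments, step the completed generation 0 forward once under B3/S23, and compare with the target:
  (0,1)=0 (3,1)=0 -> step gives (2,1)='0' but target has '1' -> reject
  (0,1)=0 (3,1)=1 -> step reproduces the target at every cell -> ACCEPT
  (0,1)=1 (3,1)=0 -> step gives (1,0)='1' but target has '0' -> reject
  (0,1)=1 (3,1)=1 -> step gives (1,0)='1' but target has '0' -> reject
Unique solution: (0,1)=dead, (3,1)=live.
Check: live-neighbor counts of every cell in the completed generation 0:
032522
244532
226452
214141
112131
Applying B3/S23 to generation 0 with these counts gives:
011010
000010
010000
000000
000010
which matches the target exactly.

Answer: 101010
001110
010100
010101
000001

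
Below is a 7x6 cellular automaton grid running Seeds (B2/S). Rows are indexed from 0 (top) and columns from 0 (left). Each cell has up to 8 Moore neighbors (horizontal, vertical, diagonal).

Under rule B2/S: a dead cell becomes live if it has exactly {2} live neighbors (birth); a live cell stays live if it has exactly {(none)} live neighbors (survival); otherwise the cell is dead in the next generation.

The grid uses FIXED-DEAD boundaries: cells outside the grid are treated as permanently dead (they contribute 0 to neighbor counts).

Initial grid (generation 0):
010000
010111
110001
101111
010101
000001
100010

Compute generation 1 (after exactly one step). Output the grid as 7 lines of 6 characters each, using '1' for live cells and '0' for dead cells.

Simulating step by step:
Generation 0 (given above): 19 live cells
Generation 1: 9 live cells
(generation 1 grid is the final answer)

Answer: 100101
000000
000000
000000
100000
111100
000001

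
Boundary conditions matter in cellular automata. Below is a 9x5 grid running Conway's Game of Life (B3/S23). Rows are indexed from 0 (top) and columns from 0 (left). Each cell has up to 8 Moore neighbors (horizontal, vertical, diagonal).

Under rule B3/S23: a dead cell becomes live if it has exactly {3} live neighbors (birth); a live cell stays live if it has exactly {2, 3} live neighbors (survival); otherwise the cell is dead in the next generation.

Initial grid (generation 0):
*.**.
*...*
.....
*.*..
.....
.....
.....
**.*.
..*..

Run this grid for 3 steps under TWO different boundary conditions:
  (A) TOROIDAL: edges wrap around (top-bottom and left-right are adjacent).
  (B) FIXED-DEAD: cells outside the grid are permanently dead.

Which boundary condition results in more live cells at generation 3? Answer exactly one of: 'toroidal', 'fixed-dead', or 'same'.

Under TOROIDAL boundary, generation 3:
..**.
.*...
.**..
.**..
.....
.....
.....
*...*
**.**
Population = 13

Under FIXED-DEAD boundary, generation 3:
.....
.*...
.*...
.....
.....
.....
.....
.**..
.**..
Population = 6

Comparison: toroidal=13, fixed-dead=6 -> toroidal

Answer: toroidal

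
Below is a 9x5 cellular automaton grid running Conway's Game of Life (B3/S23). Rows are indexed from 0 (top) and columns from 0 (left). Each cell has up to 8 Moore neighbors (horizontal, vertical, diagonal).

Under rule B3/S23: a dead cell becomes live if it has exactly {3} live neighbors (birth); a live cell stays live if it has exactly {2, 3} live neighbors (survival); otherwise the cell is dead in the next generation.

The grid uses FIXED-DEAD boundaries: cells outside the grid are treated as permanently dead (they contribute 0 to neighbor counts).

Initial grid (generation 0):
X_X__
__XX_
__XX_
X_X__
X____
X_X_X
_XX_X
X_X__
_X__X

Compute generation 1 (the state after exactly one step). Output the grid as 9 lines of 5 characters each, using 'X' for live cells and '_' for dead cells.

Answer: _XXX_
_____
_____
__XX_
X__X_
X_X__
X_X__
X_X__
_X___

Derivation:
Simulating step by step:
Generation 0 (given above): 19 live cells
Generation 1: 14 live cells
(generation 1 grid is the final answer)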